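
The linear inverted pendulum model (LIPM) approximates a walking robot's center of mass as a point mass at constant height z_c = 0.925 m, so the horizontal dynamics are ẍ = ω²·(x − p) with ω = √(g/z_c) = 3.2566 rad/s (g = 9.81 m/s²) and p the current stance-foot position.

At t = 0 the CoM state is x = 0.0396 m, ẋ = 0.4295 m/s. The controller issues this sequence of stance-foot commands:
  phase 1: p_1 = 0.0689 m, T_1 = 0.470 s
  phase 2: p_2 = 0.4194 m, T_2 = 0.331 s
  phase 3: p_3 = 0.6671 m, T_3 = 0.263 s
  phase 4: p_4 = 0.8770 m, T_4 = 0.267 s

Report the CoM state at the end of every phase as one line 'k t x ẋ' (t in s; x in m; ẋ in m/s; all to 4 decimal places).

1 0.4700 0.2885 0.8287
2 0.8010 0.5354 0.8047
3 1.0640 0.7225 0.7043
4 1.3310 0.8729 0.4929

phase 1: p=0.0689, T=0.470, ωT=1.530602, cosh=2.418682, sinh=2.202276; start (x,ẋ)=(0.039600, 0.429500) → end (x,ẋ)=(0.288482, 0.828686)
phase 2: p=0.4194, T=0.331, ωT=1.077935, cosh=1.639451, sinh=1.299153; start (x,ẋ)=(0.288482, 0.828686) → end (x,ẋ)=(0.535354, 0.804700)
phase 3: p=0.6671, T=0.263, ωT=0.856486, cosh=1.389761, sinh=0.965109; start (x,ẋ)=(0.535354, 0.804700) → end (x,ẋ)=(0.722481, 0.704265)
phase 4: p=0.8770, T=0.267, ωT=0.869512, cosh=1.402451, sinh=0.983295; start (x,ẋ)=(0.722481, 0.704265) → end (x,ẋ)=(0.872939, 0.492895)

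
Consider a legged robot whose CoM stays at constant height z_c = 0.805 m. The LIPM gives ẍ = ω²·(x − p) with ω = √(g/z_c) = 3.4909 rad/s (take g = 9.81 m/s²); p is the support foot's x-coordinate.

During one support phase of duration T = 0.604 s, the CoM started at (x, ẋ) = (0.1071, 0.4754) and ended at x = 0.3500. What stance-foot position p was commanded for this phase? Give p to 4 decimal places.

ωT = 3.4909·0.604 = 2.108504; cosh(ωT) = 4.178664, sinh(ωT) = 4.057244
x(T) = p + (x₀−p)·cosh(ωT) + (ẋ₀/ω)·sinh(ωT) ⇒ p·(1 − cosh) = x(T) − x₀·cosh − (ẋ₀/ω)·sinh
numerator   = 0.3500 − (0.1071)·4.178664 − (0.4754/3.4909)·4.057244 = -0.650061
denominator = 1 − 4.178664 = -3.178664
p = -0.650061 / -3.178664 = 0.2045

p = 0.2045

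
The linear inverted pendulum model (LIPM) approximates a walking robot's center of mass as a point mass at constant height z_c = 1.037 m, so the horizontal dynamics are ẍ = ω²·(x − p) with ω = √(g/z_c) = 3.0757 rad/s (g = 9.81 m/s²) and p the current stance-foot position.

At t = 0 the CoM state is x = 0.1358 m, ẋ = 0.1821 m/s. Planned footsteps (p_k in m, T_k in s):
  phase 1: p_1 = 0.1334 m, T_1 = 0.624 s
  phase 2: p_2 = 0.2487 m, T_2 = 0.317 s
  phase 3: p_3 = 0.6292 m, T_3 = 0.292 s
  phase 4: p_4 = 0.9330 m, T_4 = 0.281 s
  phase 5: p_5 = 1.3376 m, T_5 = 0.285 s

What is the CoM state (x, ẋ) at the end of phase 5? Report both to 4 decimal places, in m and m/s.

x = 2.8481, ẋ = 5.4215

phase 1: p=0.1334, T=0.624, ωT=1.919237, cosh=3.481237, sinh=3.334518; start (x,ẋ)=(0.135800, 0.182100) → end (x,ẋ)=(0.339179, 0.658548)
phase 2: p=0.2487, T=0.317, ωT=0.974997, cosh=1.514176, sinh=1.136983; start (x,ẋ)=(0.339179, 0.658548) → end (x,ẋ)=(0.629143, 1.313562)
phase 3: p=0.6292, T=0.292, ωT=0.898104, cosh=1.431143, sinh=1.023802; start (x,ẋ)=(0.629143, 1.313562) → end (x,ẋ)=(1.066362, 1.879717)
phase 4: p=0.9330, T=0.281, ωT=0.864272, cosh=1.397318, sinh=0.975959; start (x,ẋ)=(1.066362, 1.879717) → end (x,ẋ)=(1.715807, 3.026881)
phase 5: p=1.3376, T=0.285, ωT=0.876574, cosh=1.409431, sinh=0.993225; start (x,ẋ)=(1.715807, 3.026881) → end (x,ẋ)=(2.848116, 5.421550)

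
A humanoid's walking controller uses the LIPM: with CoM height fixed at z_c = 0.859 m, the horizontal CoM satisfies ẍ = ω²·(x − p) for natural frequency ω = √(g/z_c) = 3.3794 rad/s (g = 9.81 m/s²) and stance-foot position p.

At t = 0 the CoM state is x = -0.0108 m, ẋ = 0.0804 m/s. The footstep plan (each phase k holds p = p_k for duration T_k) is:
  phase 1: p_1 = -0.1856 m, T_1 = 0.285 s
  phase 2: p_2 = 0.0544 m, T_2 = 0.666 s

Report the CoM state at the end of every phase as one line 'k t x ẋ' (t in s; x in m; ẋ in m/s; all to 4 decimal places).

1 0.2850 0.1034 0.7817
2 0.9510 1.3753 4.5289

phase 1: p=-0.1856, T=0.285, ωT=0.963129, cosh=1.500789, sinh=1.119092; start (x,ẋ)=(-0.010800, 0.080400) → end (x,ẋ)=(0.103362, 0.781733)
phase 2: p=0.0544, T=0.666, ωT=2.250680, cosh=4.799761, sinh=4.694433; start (x,ẋ)=(0.103362, 0.781733) → end (x,ẋ)=(1.375338, 4.528888)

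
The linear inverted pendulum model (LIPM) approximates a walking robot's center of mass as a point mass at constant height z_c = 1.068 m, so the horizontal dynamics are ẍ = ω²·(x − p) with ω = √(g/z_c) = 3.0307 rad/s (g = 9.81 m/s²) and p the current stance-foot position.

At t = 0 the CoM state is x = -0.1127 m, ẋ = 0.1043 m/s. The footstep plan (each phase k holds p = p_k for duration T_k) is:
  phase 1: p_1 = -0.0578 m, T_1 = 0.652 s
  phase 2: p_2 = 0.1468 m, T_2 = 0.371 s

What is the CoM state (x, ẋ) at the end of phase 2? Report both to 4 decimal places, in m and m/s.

phase 1: p=-0.0578, T=0.652, ωT=1.976016, cosh=3.676284, sinh=3.537664; start (x,ẋ)=(-0.112700, 0.104300) → end (x,ẋ)=(-0.137881, -0.205179)
phase 2: p=0.1468, T=0.371, ωT=1.124390, cosh=1.701594, sinh=1.376743; start (x,ẋ)=(-0.137881, -0.205179) → end (x,ẋ)=(-0.430818, -1.536963)

x = -0.4308, ẋ = -1.5370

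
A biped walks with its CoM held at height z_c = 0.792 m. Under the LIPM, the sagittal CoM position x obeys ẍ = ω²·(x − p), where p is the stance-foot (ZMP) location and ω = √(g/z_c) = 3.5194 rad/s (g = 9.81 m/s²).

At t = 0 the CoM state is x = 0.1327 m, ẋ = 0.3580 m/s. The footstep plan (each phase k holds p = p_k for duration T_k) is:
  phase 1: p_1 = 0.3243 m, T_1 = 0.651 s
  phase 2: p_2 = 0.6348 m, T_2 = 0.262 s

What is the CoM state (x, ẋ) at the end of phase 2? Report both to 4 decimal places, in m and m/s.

phase 1: p=0.3243, T=0.651, ωT=2.291129, cosh=4.993624, sinh=4.892472; start (x,ẋ)=(0.132700, 0.358000) → end (x,ẋ)=(-0.134807, -1.511360)
phase 2: p=0.6348, T=0.262, ωT=0.922083, cosh=1.456106, sinh=1.058416; start (x,ẋ)=(-0.134807, -1.511360) → end (x,ẋ)=(-0.940352, -5.067478)

x = -0.9404, ẋ = -5.0675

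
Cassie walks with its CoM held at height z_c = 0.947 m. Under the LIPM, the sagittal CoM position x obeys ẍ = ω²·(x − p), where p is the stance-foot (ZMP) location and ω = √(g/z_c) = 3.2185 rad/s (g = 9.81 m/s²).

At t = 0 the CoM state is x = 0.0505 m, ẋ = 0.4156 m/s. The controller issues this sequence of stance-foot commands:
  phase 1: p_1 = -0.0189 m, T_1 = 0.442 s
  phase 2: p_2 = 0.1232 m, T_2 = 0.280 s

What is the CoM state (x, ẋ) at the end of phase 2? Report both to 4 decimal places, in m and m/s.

phase 1: p=-0.0189, T=0.442, ωT=1.422577, cosh=2.194444, sinh=1.953352; start (x,ẋ)=(0.050500, 0.415600) → end (x,ẋ)=(0.385628, 1.348319)
phase 2: p=0.1232, T=0.280, ωT=0.901180, cosh=1.434299, sinh=1.028208; start (x,ẋ)=(0.385628, 1.348319) → end (x,ẋ)=(0.930345, 2.802342)

x = 0.9303, ẋ = 2.8023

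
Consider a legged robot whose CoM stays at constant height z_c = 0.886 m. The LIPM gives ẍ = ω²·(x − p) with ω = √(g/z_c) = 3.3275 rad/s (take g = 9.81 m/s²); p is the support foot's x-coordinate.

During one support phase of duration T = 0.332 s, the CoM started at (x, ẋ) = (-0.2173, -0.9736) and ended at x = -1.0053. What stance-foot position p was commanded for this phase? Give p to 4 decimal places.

p = 0.3678

ωT = 3.3275·0.332 = 1.104730; cosh(ωT) = 1.674855, sinh(ωT) = 1.343555
x(T) = p + (x₀−p)·cosh(ωT) + (ẋ₀/ω)·sinh(ωT) ⇒ p·(1 − cosh) = x(T) − x₀·cosh − (ẋ₀/ω)·sinh
numerator   = -1.0053 − (-0.2173)·1.674855 − (-0.9736/3.3275)·1.343555 = -0.248241
denominator = 1 − 1.674855 = -0.674855
p = -0.248241 / -0.674855 = 0.3678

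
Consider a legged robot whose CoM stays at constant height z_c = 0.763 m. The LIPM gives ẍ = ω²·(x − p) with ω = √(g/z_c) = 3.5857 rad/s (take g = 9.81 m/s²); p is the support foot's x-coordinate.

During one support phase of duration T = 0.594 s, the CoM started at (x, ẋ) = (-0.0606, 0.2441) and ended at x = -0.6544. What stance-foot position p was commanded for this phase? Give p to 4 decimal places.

ωT = 3.5857·0.594 = 2.129906; cosh(ωT) = 4.266461, sinh(ωT) = 4.147613
x(T) = p + (x₀−p)·cosh(ωT) + (ẋ₀/ω)·sinh(ωT) ⇒ p·(1 − cosh) = x(T) − x₀·cosh − (ẋ₀/ω)·sinh
numerator   = -0.6544 − (-0.0606)·4.266461 − (0.2441/3.5857)·4.147613 = -0.678205
denominator = 1 − 4.266461 = -3.266461
p = -0.678205 / -3.266461 = 0.2076

p = 0.2076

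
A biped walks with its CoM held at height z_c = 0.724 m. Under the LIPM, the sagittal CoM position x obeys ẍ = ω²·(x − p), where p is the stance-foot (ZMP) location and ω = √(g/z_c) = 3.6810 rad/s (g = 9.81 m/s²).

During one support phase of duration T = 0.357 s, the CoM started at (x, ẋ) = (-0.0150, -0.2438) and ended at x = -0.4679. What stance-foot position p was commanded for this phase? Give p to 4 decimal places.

ωT = 3.6810·0.357 = 1.314117; cosh(ωT) = 1.995087, sinh(ωT) = 1.726376
x(T) = p + (x₀−p)·cosh(ωT) + (ẋ₀/ω)·sinh(ωT) ⇒ p·(1 − cosh) = x(T) − x₀·cosh − (ẋ₀/ω)·sinh
numerator   = -0.4679 − (-0.0150)·1.995087 − (-0.2438/3.6810)·1.726376 = -0.323632
denominator = 1 − 1.995087 = -0.995087
p = -0.323632 / -0.995087 = 0.3252

p = 0.3252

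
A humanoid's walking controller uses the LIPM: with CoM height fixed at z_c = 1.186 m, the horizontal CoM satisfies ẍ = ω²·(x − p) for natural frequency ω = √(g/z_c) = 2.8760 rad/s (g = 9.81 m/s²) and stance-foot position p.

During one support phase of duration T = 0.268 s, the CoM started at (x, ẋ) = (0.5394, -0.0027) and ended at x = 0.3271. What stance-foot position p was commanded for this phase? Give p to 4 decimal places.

p = 1.2172

ωT = 2.8760·0.268 = 0.770768; cosh(ωT) = 1.312042, sinh(ωT) = 0.849384
x(T) = p + (x₀−p)·cosh(ωT) + (ẋ₀/ω)·sinh(ωT) ⇒ p·(1 − cosh) = x(T) − x₀·cosh − (ẋ₀/ω)·sinh
numerator   = 0.3271 − (0.5394)·1.312042 − (-0.0027/2.8760)·0.849384 = -0.379818
denominator = 1 − 1.312042 = -0.312042
p = -0.379818 / -0.312042 = 1.2172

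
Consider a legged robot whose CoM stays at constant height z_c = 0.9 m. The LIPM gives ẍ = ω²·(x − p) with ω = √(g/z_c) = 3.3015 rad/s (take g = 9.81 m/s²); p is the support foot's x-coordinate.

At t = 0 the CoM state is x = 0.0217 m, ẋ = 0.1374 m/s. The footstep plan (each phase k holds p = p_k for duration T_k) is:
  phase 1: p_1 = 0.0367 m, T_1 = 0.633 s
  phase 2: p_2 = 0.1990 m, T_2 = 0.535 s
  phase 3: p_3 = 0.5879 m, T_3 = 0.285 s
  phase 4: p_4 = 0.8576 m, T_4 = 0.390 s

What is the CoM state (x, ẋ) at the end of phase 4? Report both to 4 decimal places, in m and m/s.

x = -0.0607, ẋ = -2.6375

phase 1: p=0.0367, T=0.633, ωT=2.089850, cosh=4.103702, sinh=3.979996; start (x,ẋ)=(0.021700, 0.137400) → end (x,ẋ)=(0.140782, 0.366749)
phase 2: p=0.1990, T=0.535, ωT=1.766303, cosh=3.010075, sinh=2.839111; start (x,ẋ)=(0.140782, 0.366749) → end (x,ẋ)=(0.339143, 0.558244)
phase 3: p=0.5879, T=0.285, ωT=0.940927, cosh=1.476311, sinh=1.086046; start (x,ẋ)=(0.339143, 0.558244) → end (x,ẋ)=(0.404295, -0.067795)
phase 4: p=0.8576, T=0.390, ωT=1.287585, cosh=1.949980, sinh=1.674044; start (x,ẋ)=(0.404295, -0.067795) → end (x,ẋ)=(-0.060712, -2.637550)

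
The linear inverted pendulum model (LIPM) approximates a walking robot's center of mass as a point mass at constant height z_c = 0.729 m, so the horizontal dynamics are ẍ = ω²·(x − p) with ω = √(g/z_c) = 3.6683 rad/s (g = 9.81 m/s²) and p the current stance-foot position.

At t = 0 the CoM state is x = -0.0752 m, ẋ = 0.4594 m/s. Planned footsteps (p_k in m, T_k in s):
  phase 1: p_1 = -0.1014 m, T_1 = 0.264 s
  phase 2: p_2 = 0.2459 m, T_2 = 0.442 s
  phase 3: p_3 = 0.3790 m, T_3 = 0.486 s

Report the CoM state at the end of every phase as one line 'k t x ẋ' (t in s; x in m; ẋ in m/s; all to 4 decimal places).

1 0.2640 0.0792 0.8005
2 0.7060 0.3383 0.6180
3 1.1920 0.7413 1.4579

phase 1: p=-0.1014, T=0.264, ωT=0.968431, cosh=1.506744, sinh=1.127066; start (x,ẋ)=(-0.075200, 0.459400) → end (x,ẋ)=(0.079225, 0.800520)
phase 2: p=0.2459, T=0.442, ωT=1.621389, cosh=2.628868, sinh=2.431244; start (x,ẋ)=(0.079225, 0.800520) → end (x,ẋ)=(0.338295, 0.617963)
phase 3: p=0.3790, T=0.486, ωT=1.782794, cosh=3.057307, sinh=2.889139; start (x,ẋ)=(0.338295, 0.617963) → end (x,ẋ)=(0.741257, 1.457898)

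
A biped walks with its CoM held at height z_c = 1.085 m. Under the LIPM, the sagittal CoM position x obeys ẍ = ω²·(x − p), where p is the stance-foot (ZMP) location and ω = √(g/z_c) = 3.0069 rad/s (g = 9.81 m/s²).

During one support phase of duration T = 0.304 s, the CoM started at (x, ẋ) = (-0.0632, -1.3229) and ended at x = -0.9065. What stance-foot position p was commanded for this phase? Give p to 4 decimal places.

p = 0.7917

ωT = 3.0069·0.304 = 0.914098; cosh(ωT) = 1.447701, sinh(ωT) = 1.046822
x(T) = p + (x₀−p)·cosh(ωT) + (ẋ₀/ω)·sinh(ωT) ⇒ p·(1 − cosh) = x(T) − x₀·cosh − (ẋ₀/ω)·sinh
numerator   = -0.9065 − (-0.0632)·1.447701 − (-1.3229/3.0069)·1.046822 = -0.354451
denominator = 1 − 1.447701 = -0.447701
p = -0.354451 / -0.447701 = 0.7917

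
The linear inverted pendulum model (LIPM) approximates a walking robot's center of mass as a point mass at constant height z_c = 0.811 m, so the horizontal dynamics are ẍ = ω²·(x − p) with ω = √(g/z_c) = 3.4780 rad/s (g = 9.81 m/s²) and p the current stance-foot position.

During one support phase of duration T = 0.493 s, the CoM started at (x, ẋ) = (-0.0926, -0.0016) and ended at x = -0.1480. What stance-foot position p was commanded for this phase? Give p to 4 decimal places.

ωT = 3.4780·0.493 = 1.714654; cosh(ωT) = 2.867390, sinh(ωT) = 2.687364
x(T) = p + (x₀−p)·cosh(ωT) + (ẋ₀/ω)·sinh(ωT) ⇒ p·(1 − cosh) = x(T) − x₀·cosh − (ẋ₀/ω)·sinh
numerator   = -0.1480 − (-0.0926)·2.867390 − (-0.0016/3.4780)·2.687364 = 0.118757
denominator = 1 − 2.867390 = -1.867390
p = 0.118757 / -1.867390 = -0.0636

p = -0.0636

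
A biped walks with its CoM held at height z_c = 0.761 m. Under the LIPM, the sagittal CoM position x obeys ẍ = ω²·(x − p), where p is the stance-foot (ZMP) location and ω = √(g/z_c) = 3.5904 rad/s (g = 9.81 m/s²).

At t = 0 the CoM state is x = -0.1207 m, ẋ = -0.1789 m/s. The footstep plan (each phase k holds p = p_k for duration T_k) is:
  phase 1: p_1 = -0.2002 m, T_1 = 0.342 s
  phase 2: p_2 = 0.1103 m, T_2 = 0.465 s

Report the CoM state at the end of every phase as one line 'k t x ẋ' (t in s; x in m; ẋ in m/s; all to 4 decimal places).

phase 1: p=-0.2002, T=0.342, ωT=1.227917, cosh=1.853506, sinh=1.560604; start (x,ẋ)=(-0.120700, -0.178900) → end (x,ẋ)=(-0.130607, 0.113862)
phase 2: p=0.1103, T=0.465, ωT=1.669536, cosh=2.749019, sinh=2.560685; start (x,ẋ)=(-0.130607, 0.113862) → end (x,ẋ)=(-0.470751, -1.901863)

1 0.3420 -0.1306 0.1139
2 0.8070 -0.4708 -1.9019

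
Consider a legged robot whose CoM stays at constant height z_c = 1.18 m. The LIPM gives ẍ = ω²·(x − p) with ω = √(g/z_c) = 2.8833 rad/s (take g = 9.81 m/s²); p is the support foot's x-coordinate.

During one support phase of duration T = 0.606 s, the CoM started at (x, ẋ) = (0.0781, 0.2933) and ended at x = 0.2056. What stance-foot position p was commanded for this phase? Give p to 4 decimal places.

p = 0.1576

ωT = 2.8833·0.606 = 1.747280; cosh(ωT) = 2.956609, sinh(ωT) = 2.782361
x(T) = p + (x₀−p)·cosh(ωT) + (ẋ₀/ω)·sinh(ωT) ⇒ p·(1 − cosh) = x(T) − x₀·cosh − (ẋ₀/ω)·sinh
numerator   = 0.2056 − (0.0781)·2.956609 − (0.2933/2.8833)·2.782361 = -0.308343
denominator = 1 − 2.956609 = -1.956609
p = -0.308343 / -1.956609 = 0.1576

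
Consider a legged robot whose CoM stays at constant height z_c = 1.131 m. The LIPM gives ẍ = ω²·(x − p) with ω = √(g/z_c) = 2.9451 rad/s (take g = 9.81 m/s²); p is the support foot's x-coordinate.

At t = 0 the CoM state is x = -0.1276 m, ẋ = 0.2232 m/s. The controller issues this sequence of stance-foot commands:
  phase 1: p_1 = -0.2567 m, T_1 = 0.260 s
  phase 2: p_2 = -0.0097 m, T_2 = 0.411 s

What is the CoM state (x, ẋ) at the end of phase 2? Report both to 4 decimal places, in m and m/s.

phase 1: p=-0.2567, T=0.260, ωT=0.765726, cosh=1.307776, sinh=0.842779; start (x,ẋ)=(-0.127600, 0.223200) → end (x,ẋ)=(-0.023995, 0.612331)
phase 2: p=-0.0097, T=0.411, ωT=1.210436, cosh=1.826507, sinh=1.528440; start (x,ẋ)=(-0.023995, 0.612331) → end (x,ẋ)=(0.281977, 1.054081)

x = 0.2820, ẋ = 1.0541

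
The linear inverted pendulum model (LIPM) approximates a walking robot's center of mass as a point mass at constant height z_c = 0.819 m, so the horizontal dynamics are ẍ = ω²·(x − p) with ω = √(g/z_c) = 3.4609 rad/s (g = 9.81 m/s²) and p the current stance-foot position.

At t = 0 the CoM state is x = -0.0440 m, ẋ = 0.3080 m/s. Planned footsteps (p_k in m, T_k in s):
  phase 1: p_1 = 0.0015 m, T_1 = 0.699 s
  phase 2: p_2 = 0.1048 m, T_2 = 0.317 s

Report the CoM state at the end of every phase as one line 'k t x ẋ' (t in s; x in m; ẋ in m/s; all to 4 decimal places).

1 0.6990 0.2399 0.8664
2 1.0160 0.6628 2.0644

phase 1: p=0.0015, T=0.699, ωT=2.419169, cosh=5.662757, sinh=5.573762; start (x,ẋ)=(-0.044000, 0.308000) → end (x,ẋ)=(0.239877, 0.866424)
phase 2: p=0.1048, T=0.317, ωT=1.097105, cosh=1.664659, sinh=1.330823; start (x,ẋ)=(0.239877, 0.866424) → end (x,ẋ)=(0.662824, 2.064444)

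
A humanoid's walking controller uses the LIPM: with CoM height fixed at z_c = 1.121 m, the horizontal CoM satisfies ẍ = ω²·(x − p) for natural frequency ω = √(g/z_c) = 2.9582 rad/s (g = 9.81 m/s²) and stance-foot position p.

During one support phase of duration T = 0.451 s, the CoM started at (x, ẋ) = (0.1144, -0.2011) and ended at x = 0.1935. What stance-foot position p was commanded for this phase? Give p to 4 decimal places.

p = -0.0790

ωT = 2.9582·0.451 = 1.334148; cosh(ωT) = 2.030071, sinh(ωT) = 1.766689
x(T) = p + (x₀−p)·cosh(ωT) + (ẋ₀/ω)·sinh(ωT) ⇒ p·(1 − cosh) = x(T) − x₀·cosh − (ẋ₀/ω)·sinh
numerator   = 0.1935 − (0.1144)·2.030071 − (-0.2011/2.9582)·1.766689 = 0.081360
denominator = 1 − 2.030071 = -1.030071
p = 0.081360 / -1.030071 = -0.0790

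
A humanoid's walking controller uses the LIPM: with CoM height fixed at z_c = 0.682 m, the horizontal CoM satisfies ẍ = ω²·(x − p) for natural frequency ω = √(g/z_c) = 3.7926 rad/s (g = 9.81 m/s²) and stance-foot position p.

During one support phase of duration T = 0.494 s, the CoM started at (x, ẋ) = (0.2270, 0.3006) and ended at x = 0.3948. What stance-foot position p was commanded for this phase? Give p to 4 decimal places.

p = 0.2631

ωT = 3.7926·0.494 = 1.873544; cosh(ωT) = 3.332456, sinh(ωT) = 3.178878
x(T) = p + (x₀−p)·cosh(ωT) + (ẋ₀/ω)·sinh(ωT) ⇒ p·(1 − cosh) = x(T) − x₀·cosh − (ẋ₀/ω)·sinh
numerator   = 0.3948 − (0.2270)·3.332456 − (0.3006/3.7926)·3.178878 = -0.613624
denominator = 1 − 3.332456 = -2.332456
p = -0.613624 / -2.332456 = 0.2631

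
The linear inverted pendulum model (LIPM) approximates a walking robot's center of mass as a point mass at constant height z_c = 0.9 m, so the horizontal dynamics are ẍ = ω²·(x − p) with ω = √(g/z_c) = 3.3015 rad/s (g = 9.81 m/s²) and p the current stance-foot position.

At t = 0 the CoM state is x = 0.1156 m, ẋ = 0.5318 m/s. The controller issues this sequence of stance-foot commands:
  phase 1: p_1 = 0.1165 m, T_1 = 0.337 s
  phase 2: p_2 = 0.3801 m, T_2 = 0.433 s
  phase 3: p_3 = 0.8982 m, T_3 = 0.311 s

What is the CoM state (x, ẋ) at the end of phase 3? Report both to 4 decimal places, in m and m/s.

x = 1.3730, ẋ = 2.2698

phase 1: p=0.1165, T=0.337, ωT=1.112606, cosh=1.685488, sinh=1.356787; start (x,ẋ)=(0.115600, 0.531800) → end (x,ẋ)=(0.333532, 0.892311)
phase 2: p=0.3801, T=0.433, ωT=1.429550, cosh=2.208117, sinh=1.968700; start (x,ẋ)=(0.333532, 0.892311) → end (x,ẋ)=(0.809362, 1.667650)
phase 3: p=0.8982, T=0.311, ωT=1.026766, cosh=1.575093, sinh=1.216930; start (x,ẋ)=(0.809362, 1.667650) → end (x,ẋ)=(1.372966, 2.269780)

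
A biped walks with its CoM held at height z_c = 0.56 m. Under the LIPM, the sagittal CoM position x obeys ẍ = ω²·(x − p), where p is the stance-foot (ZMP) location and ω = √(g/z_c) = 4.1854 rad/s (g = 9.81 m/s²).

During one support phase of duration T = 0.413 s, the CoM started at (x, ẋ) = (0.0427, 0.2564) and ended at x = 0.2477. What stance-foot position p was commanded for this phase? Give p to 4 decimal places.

p = 0.0228

ωT = 4.1854·0.413 = 1.728570; cosh(ωT) = 2.905066, sinh(ωT) = 2.727528
x(T) = p + (x₀−p)·cosh(ωT) + (ẋ₀/ω)·sinh(ωT) ⇒ p·(1 − cosh) = x(T) − x₀·cosh − (ẋ₀/ω)·sinh
numerator   = 0.2477 − (0.0427)·2.905066 − (0.2564/4.1854)·2.727528 = -0.043436
denominator = 1 − 2.905066 = -1.905066
p = -0.043436 / -1.905066 = 0.0228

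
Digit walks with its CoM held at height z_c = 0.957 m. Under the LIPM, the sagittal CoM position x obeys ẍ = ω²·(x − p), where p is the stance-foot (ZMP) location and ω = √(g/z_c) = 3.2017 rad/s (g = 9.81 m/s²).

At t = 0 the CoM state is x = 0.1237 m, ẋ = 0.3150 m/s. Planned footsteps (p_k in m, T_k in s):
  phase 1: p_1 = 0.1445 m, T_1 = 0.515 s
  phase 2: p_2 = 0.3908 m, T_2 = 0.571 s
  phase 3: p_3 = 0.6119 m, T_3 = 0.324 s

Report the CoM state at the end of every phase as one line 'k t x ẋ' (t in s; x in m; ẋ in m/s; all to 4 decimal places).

phase 1: p=0.1445, T=0.515, ωT=1.648876, cosh=2.696697, sinh=2.504431; start (x,ẋ)=(0.123700, 0.315000) → end (x,ẋ)=(0.334808, 0.682676)
phase 2: p=0.3908, T=0.571, ωT=1.828171, cosh=3.191600, sinh=3.030893; start (x,ẋ)=(0.334808, 0.682676) → end (x,ẋ)=(0.858351, 1.635480)
phase 3: p=0.6119, T=0.324, ωT=1.037351, cosh=1.588062, sinh=1.233670; start (x,ẋ)=(0.858351, 1.635480) → end (x,ẋ)=(1.633458, 3.570686)

1 0.5150 0.3348 0.6827
2 1.0860 0.8584 1.6355
3 1.4100 1.6335 3.5707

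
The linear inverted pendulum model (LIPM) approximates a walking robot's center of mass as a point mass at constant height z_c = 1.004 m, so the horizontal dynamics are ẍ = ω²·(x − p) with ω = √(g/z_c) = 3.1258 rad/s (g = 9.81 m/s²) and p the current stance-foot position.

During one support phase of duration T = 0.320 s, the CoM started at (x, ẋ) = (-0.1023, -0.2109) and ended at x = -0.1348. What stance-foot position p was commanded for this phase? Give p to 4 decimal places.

p = -0.1885

ωT = 3.1258·0.320 = 1.000256; cosh(ωT) = 1.543382, sinh(ωT) = 1.175596
x(T) = p + (x₀−p)·cosh(ωT) + (ẋ₀/ω)·sinh(ωT) ⇒ p·(1 − cosh) = x(T) − x₀·cosh − (ẋ₀/ω)·sinh
numerator   = -0.1348 − (-0.1023)·1.543382 − (-0.2109/3.1258)·1.175596 = 0.102406
denominator = 1 − 1.543382 = -0.543382
p = 0.102406 / -0.543382 = -0.1885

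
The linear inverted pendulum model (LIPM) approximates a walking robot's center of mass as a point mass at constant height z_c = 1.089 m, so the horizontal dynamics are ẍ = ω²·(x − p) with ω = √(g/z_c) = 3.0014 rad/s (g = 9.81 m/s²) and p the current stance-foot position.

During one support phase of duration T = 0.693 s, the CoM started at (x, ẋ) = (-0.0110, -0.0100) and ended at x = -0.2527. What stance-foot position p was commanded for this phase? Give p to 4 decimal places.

ωT = 3.0014·0.693 = 2.079970; cosh(ωT) = 4.064582, sinh(ωT) = 3.939648
x(T) = p + (x₀−p)·cosh(ωT) + (ẋ₀/ω)·sinh(ωT) ⇒ p·(1 − cosh) = x(T) − x₀·cosh − (ẋ₀/ω)·sinh
numerator   = -0.2527 − (-0.0110)·4.064582 − (-0.0100/3.0014)·3.939648 = -0.194864
denominator = 1 − 4.064582 = -3.064582
p = -0.194864 / -3.064582 = 0.0636

p = 0.0636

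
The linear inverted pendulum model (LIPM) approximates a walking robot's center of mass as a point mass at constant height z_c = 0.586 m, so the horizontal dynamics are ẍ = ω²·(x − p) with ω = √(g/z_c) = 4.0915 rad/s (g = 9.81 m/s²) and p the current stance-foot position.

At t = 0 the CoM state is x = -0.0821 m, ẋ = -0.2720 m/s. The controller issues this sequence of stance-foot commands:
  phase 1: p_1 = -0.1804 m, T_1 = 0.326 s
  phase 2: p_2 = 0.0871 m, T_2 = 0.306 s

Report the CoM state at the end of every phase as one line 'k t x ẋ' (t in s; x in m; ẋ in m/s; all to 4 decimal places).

phase 1: p=-0.1804, T=0.326, ωT=1.333829, cosh=2.029508, sinh=1.766041; start (x,ẋ)=(-0.082100, -0.272000) → end (x,ẋ)=(-0.098305, 0.158266)
phase 2: p=0.0871, T=0.306, ωT=1.251999, cosh=1.891630, sinh=1.605697; start (x,ẋ)=(-0.098305, 0.158266) → end (x,ẋ)=(-0.201506, -0.918674)

1 0.3260 -0.0983 0.1583
2 0.6320 -0.2015 -0.9187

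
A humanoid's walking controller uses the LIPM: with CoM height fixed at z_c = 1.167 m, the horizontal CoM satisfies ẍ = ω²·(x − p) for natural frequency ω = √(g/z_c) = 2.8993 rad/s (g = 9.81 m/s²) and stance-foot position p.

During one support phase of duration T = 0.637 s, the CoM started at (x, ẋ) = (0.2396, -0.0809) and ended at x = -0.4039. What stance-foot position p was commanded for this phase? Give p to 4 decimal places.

p = 0.4874

ωT = 2.8993·0.637 = 1.846854; cosh(ωT) = 3.248788, sinh(ωT) = 3.091056
x(T) = p + (x₀−p)·cosh(ωT) + (ẋ₀/ω)·sinh(ωT) ⇒ p·(1 − cosh) = x(T) − x₀·cosh − (ẋ₀/ω)·sinh
numerator   = -0.4039 − (0.2396)·3.248788 − (-0.0809/2.8993)·3.091056 = -1.096059
denominator = 1 − 3.248788 = -2.248788
p = -1.096059 / -2.248788 = 0.4874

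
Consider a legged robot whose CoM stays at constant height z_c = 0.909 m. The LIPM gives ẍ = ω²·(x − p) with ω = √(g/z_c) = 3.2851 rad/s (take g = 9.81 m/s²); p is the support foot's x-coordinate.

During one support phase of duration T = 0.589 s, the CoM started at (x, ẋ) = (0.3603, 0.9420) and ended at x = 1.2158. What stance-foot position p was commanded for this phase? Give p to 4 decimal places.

ωT = 3.2851·0.589 = 1.934924; cosh(ωT) = 3.533976, sinh(ωT) = 3.389541
x(T) = p + (x₀−p)·cosh(ωT) + (ẋ₀/ω)·sinh(ωT) ⇒ p·(1 − cosh) = x(T) − x₀·cosh − (ẋ₀/ω)·sinh
numerator   = 1.2158 − (0.3603)·3.533976 − (0.9420/3.2851)·3.389541 = -1.029440
denominator = 1 − 3.533976 = -2.533976
p = -1.029440 / -2.533976 = 0.4063

p = 0.4063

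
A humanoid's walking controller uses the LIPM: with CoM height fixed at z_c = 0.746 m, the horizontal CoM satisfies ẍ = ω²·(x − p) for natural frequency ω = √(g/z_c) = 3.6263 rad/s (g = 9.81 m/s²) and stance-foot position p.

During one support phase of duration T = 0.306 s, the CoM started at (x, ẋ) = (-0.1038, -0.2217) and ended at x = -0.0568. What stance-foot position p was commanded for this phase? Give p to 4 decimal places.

p = -0.2940

ωT = 3.6263·0.306 = 1.109648; cosh(ωT) = 1.681482, sinh(ωT) = 1.351807
x(T) = p + (x₀−p)·cosh(ωT) + (ẋ₀/ω)·sinh(ωT) ⇒ p·(1 − cosh) = x(T) − x₀·cosh − (ẋ₀/ω)·sinh
numerator   = -0.0568 − (-0.1038)·1.681482 − (-0.2217/3.6263)·1.351807 = 0.200383
denominator = 1 − 1.681482 = -0.681482
p = 0.200383 / -0.681482 = -0.2940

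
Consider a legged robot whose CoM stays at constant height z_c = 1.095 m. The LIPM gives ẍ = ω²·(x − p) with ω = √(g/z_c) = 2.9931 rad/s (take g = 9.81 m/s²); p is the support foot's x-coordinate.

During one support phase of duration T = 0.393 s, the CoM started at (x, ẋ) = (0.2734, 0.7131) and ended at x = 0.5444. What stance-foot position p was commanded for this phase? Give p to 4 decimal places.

ωT = 2.9931·0.393 = 1.176288; cosh(ωT) = 1.775369, sinh(ωT) = 1.466948
x(T) = p + (x₀−p)·cosh(ωT) + (ẋ₀/ω)·sinh(ωT) ⇒ p·(1 − cosh) = x(T) − x₀·cosh − (ẋ₀/ω)·sinh
numerator   = 0.5444 − (0.2734)·1.775369 − (0.7131/2.9931)·1.466948 = -0.290483
denominator = 1 − 1.775369 = -0.775369
p = -0.290483 / -0.775369 = 0.3746

p = 0.3746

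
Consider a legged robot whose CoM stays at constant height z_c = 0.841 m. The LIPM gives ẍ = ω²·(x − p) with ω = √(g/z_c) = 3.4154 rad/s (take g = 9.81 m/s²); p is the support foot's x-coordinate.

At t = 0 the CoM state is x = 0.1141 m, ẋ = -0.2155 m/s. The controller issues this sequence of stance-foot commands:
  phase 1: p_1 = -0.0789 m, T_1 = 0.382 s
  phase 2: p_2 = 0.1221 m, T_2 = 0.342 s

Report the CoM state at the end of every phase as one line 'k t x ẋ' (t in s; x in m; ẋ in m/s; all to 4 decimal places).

phase 1: p=-0.0789, T=0.382, ωT=1.304683, cosh=1.978889, sinh=1.707630; start (x,ẋ)=(0.114100, -0.215500) → end (x,ẋ)=(0.195280, 0.699172)
phase 2: p=0.1221, T=0.342, ωT=1.168067, cosh=1.763369, sinh=1.452401; start (x,ẋ)=(0.195280, 0.699172) → end (x,ẋ)=(0.548467, 1.595909)

1 0.3820 0.1953 0.6992
2 0.7240 0.5485 1.5959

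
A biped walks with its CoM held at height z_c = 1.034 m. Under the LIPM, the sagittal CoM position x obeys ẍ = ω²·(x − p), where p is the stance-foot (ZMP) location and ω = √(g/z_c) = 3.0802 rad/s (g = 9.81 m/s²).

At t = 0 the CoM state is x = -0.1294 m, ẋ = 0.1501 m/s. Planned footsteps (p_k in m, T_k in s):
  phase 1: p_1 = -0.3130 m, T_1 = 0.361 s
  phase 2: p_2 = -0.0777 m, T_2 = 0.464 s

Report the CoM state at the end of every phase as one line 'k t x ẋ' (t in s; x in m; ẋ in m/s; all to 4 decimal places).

1 0.3610 0.0624 1.0195
2 0.8250 0.8829 3.0996

phase 1: p=-0.3130, T=0.361, ωT=1.111952, cosh=1.684602, sinh=1.355686; start (x,ẋ)=(-0.129400, 0.150100) → end (x,ẋ)=(0.062356, 1.019533)
phase 2: p=-0.0777, T=0.464, ωT=1.429213, cosh=2.207454, sinh=1.967957; start (x,ẋ)=(0.062356, 1.019533) → end (x,ẋ)=(0.882853, 3.099551)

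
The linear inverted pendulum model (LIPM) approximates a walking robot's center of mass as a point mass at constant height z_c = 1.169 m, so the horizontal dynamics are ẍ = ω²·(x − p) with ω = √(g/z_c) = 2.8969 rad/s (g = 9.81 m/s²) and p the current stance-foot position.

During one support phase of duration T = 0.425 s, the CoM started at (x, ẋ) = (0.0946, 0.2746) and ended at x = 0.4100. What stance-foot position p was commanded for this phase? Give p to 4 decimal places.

p = -0.0998

ωT = 2.8969·0.425 = 1.231183; cosh(ωT) = 1.858612, sinh(ωT) = 1.566665
x(T) = p + (x₀−p)·cosh(ωT) + (ẋ₀/ω)·sinh(ωT) ⇒ p·(1 − cosh) = x(T) − x₀·cosh − (ẋ₀/ω)·sinh
numerator   = 0.4100 − (0.0946)·1.858612 − (0.2746/2.8969)·1.566665 = 0.085670
denominator = 1 − 1.858612 = -0.858612
p = 0.085670 / -0.858612 = -0.0998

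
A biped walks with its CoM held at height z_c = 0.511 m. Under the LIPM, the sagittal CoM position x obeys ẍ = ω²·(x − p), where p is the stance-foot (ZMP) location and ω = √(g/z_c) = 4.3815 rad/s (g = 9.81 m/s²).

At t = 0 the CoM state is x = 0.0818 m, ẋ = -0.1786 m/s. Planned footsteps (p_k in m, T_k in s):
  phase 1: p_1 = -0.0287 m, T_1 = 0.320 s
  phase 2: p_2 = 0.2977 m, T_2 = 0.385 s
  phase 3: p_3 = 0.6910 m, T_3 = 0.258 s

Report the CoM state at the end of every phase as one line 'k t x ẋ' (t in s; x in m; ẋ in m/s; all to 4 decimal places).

1 0.3200 0.1316 0.5393
2 0.7050 0.1548 -0.3918
3 0.9630 -0.3500 -3.9289

phase 1: p=-0.0287, T=0.320, ωT=1.402080, cosh=2.154864, sinh=1.908779; start (x,ẋ)=(0.081800, -0.178600) → end (x,ẋ)=(0.131606, 0.539288)
phase 2: p=0.2977, T=0.385, ωT=1.686878, cosh=2.793841, sinh=2.608744; start (x,ẋ)=(0.131606, 0.539288) → end (x,ẋ)=(0.154752, -0.391803)
phase 3: p=0.6910, T=0.258, ωT=1.130427, cosh=1.709937, sinh=1.387042; start (x,ẋ)=(0.154752, -0.391803) → end (x,ẋ)=(-0.349982, -3.928908)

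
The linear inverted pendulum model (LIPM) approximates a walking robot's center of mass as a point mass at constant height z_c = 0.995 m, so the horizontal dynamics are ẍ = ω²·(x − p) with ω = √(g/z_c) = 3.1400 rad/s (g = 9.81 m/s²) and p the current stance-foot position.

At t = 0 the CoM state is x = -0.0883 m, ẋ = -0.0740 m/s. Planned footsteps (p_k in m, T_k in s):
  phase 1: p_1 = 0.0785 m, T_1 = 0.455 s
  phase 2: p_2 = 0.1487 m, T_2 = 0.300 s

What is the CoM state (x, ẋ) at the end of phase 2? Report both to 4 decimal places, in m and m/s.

x = -0.9806, ẋ = -3.4182

phase 1: p=0.0785, T=0.455, ωT=1.428700, cosh=2.206445, sinh=1.966825; start (x,ẋ)=(-0.088300, -0.074000) → end (x,ẋ)=(-0.335887, -1.193406)
phase 2: p=0.1487, T=0.300, ωT=0.942000, cosh=1.477477, sinh=1.087630; start (x,ẋ)=(-0.335887, -1.193406) → end (x,ẋ)=(-0.980637, -3.418170)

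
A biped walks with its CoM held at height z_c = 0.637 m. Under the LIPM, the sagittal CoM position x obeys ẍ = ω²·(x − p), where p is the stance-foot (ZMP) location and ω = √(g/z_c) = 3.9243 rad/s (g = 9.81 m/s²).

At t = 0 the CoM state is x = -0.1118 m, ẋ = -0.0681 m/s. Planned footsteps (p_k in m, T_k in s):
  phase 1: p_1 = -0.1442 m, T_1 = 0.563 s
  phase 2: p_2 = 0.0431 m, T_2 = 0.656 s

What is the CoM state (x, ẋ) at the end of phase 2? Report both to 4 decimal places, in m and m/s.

x = -0.2934, ẋ = -1.2660

phase 1: p=-0.1442, T=0.563, ωT=2.209381, cosh=4.609922, sinh=4.500153; start (x,ẋ)=(-0.111800, -0.068100) → end (x,ẋ)=(-0.072932, 0.258247)
phase 2: p=0.0431, T=0.656, ωT=2.574341, cosh=6.599434, sinh=6.523230; start (x,ẋ)=(-0.072932, 0.258247) → end (x,ẋ)=(-0.293368, -1.266022)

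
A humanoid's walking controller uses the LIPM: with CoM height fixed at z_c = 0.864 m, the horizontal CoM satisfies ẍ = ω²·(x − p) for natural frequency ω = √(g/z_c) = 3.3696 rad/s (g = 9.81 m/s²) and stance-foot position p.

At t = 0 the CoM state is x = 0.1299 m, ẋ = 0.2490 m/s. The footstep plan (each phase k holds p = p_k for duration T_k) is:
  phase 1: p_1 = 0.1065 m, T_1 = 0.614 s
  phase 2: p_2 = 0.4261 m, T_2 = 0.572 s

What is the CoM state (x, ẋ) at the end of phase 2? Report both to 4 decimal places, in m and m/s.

x = 1.9507, ẋ = 5.2971

phase 1: p=0.1065, T=0.614, ωT=2.068934, cosh=4.021352, sinh=3.895031; start (x,ẋ)=(0.129900, 0.249000) → end (x,ẋ)=(0.488427, 1.308434)
phase 2: p=0.4261, T=0.572, ωT=1.927411, cosh=3.508611, sinh=3.363087; start (x,ẋ)=(0.488427, 1.308434) → end (x,ẋ)=(1.950686, 5.297092)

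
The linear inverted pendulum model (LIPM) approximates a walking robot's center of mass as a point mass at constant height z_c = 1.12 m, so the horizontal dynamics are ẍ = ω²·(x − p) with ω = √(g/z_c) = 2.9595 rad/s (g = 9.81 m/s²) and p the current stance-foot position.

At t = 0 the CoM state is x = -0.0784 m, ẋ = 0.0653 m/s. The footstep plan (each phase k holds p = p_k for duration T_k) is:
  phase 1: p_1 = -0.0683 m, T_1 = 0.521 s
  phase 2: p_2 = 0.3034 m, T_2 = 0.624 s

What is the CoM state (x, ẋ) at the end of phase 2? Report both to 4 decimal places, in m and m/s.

phase 1: p=-0.0683, T=0.521, ωT=1.541899, cosh=2.443717, sinh=2.229742; start (x,ẋ)=(-0.078400, 0.065300) → end (x,ẋ)=(-0.043783, 0.092926)
phase 2: p=0.3034, T=0.624, ωT=1.846728, cosh=3.248398, sinh=3.090646; start (x,ẋ)=(-0.043783, 0.092926) → end (x,ẋ)=(-0.727346, -2.873745)

x = -0.7273, ẋ = -2.8737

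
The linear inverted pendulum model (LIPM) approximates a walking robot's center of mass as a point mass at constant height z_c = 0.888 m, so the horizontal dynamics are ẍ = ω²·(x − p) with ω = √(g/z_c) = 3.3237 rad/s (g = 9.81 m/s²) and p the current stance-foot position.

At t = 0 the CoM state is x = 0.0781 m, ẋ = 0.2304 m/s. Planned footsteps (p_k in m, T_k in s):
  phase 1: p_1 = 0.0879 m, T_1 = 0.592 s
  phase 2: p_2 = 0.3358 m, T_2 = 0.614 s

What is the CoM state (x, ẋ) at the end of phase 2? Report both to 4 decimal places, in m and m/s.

phase 1: p=0.0879, T=0.592, ωT=1.967630, cosh=3.646746, sinh=3.506959; start (x,ẋ)=(0.078100, 0.230400) → end (x,ẋ)=(0.295265, 0.725981)
phase 2: p=0.3358, T=0.614, ωT=2.040752, cosh=3.913162, sinh=3.783231; start (x,ẋ)=(0.295265, 0.725981) → end (x,ẋ)=(1.003536, 2.331186)

x = 1.0035, ẋ = 2.3312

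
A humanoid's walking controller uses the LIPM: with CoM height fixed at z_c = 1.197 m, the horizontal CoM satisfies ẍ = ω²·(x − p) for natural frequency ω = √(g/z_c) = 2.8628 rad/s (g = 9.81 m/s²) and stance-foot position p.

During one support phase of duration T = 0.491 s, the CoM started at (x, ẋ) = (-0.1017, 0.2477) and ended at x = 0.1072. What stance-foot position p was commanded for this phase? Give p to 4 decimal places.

p = -0.1388

ωT = 2.8628·0.491 = 1.405635; cosh(ωT) = 2.161663, sinh(ωT) = 1.916452
x(T) = p + (x₀−p)·cosh(ωT) + (ẋ₀/ω)·sinh(ωT) ⇒ p·(1 − cosh) = x(T) − x₀·cosh − (ẋ₀/ω)·sinh
numerator   = 0.1072 − (-0.1017)·2.161663 − (0.2477/2.8628)·1.916452 = 0.161223
denominator = 1 − 2.161663 = -1.161663
p = 0.161223 / -1.161663 = -0.1388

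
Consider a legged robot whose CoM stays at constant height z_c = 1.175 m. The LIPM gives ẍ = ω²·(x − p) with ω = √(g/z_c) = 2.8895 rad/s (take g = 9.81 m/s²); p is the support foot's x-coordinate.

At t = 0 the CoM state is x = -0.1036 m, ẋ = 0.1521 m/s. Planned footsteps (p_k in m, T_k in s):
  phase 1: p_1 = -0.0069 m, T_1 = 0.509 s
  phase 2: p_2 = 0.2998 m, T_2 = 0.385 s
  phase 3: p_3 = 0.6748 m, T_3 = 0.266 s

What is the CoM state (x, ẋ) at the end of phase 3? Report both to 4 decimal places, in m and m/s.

phase 1: p=-0.0069, T=0.509, ωT=1.470756, cosh=2.291137, sinh=2.061385; start (x,ẋ)=(-0.103600, 0.152100) → end (x,ẋ)=(-0.119944, -0.227499)
phase 2: p=0.2998, T=0.385, ωT=1.112458, cosh=1.685287, sinh=1.356537; start (x,ẋ)=(-0.119944, -0.227499) → end (x,ẋ)=(-0.514394, -2.028678)
phase 3: p=0.6748, T=0.266, ωT=0.768607, cosh=1.310209, sinh=0.846551; start (x,ẋ)=(-0.514394, -2.028678) → end (x,ẋ)=(-1.477644, -5.566889)

x = -1.4776, ẋ = -5.5669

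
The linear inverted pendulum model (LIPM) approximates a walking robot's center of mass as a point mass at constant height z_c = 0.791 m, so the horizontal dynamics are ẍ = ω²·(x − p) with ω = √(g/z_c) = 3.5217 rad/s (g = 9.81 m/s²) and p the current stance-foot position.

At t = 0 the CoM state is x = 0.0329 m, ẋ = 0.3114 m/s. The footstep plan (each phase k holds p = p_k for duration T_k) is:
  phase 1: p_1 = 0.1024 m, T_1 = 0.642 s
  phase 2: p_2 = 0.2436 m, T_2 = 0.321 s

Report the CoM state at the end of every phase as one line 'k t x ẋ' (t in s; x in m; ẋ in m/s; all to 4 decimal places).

1 0.6420 0.1849 0.3486
2 0.9630 0.2806 0.3095

phase 1: p=0.1024, T=0.642, ωT=2.260931, cosh=4.848136, sinh=4.743883; start (x,ẋ)=(0.032900, 0.311400) → end (x,ẋ)=(0.184924, 0.348606)
phase 2: p=0.2436, T=0.321, ωT=1.130466, cosh=1.709991, sinh=1.387108; start (x,ẋ)=(0.184924, 0.348606) → end (x,ẋ)=(0.280571, 0.309481)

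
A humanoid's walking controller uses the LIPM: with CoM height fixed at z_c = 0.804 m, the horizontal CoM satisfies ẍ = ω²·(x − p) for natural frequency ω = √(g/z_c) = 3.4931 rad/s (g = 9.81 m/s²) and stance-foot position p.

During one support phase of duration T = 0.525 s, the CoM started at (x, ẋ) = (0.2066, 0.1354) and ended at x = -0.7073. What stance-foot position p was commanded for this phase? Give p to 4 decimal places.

p = 0.6738

ωT = 3.4931·0.525 = 1.833878; cosh(ωT) = 3.208949, sinh(ωT) = 3.049156
x(T) = p + (x₀−p)·cosh(ωT) + (ẋ₀/ω)·sinh(ωT) ⇒ p·(1 − cosh) = x(T) − x₀·cosh − (ẋ₀/ω)·sinh
numerator   = -0.7073 − (0.2066)·3.208949 − (0.1354/3.4931)·3.049156 = -1.488461
denominator = 1 − 3.208949 = -2.208949
p = -1.488461 / -2.208949 = 0.6738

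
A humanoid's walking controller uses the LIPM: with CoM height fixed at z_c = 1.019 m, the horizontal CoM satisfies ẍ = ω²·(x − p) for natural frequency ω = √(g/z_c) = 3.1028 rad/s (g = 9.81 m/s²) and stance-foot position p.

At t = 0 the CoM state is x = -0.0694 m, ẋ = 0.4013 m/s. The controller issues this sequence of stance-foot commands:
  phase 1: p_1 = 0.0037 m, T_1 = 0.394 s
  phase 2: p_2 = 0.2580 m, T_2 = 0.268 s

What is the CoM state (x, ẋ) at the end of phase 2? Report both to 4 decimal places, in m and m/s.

phase 1: p=0.0037, T=0.394, ωT=1.222503, cosh=1.845085, sinh=1.550593; start (x,ẋ)=(-0.069400, 0.401300) → end (x,ẋ)=(0.069370, 0.388735)
phase 2: p=0.2580, T=0.268, ωT=0.831550, cosh=1.366125, sinh=0.930752; start (x,ẋ)=(0.069370, 0.388735) → end (x,ẋ)=(0.116917, -0.013691)

x = 0.1169, ẋ = -0.0137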